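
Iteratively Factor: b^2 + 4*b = (b)*(b + 4)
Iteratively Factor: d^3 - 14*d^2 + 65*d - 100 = (d - 4)*(d^2 - 10*d + 25) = (d - 5)*(d - 4)*(d - 5)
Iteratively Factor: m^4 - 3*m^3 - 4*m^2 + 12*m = (m - 2)*(m^3 - m^2 - 6*m) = m*(m - 2)*(m^2 - m - 6) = m*(m - 3)*(m - 2)*(m + 2)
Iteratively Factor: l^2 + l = (l)*(l + 1)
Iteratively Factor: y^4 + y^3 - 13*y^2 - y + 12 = (y - 1)*(y^3 + 2*y^2 - 11*y - 12) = (y - 3)*(y - 1)*(y^2 + 5*y + 4) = (y - 3)*(y - 1)*(y + 1)*(y + 4)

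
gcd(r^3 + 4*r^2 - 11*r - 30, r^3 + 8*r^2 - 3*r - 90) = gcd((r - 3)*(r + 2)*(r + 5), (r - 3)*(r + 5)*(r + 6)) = r^2 + 2*r - 15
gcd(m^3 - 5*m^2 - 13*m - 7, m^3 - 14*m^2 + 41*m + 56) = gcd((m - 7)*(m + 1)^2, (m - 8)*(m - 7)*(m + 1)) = m^2 - 6*m - 7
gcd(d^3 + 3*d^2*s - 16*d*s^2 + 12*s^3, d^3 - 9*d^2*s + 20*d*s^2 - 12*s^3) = d^2 - 3*d*s + 2*s^2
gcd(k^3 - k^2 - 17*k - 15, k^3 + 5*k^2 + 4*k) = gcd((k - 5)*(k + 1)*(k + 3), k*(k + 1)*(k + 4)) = k + 1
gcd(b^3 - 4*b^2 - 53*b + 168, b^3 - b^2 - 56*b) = b^2 - b - 56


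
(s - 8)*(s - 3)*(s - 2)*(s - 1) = s^4 - 14*s^3 + 59*s^2 - 94*s + 48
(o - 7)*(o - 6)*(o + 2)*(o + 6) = o^4 - 5*o^3 - 50*o^2 + 180*o + 504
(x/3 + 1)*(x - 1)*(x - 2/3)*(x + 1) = x^4/3 + 7*x^3/9 - x^2 - 7*x/9 + 2/3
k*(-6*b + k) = -6*b*k + k^2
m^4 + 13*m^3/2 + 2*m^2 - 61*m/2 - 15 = (m - 2)*(m + 1/2)*(m + 3)*(m + 5)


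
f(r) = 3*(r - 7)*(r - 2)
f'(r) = 6*r - 27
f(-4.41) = 219.41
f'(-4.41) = -53.46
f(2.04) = -0.60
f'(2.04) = -14.76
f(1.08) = 16.34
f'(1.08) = -20.52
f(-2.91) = 145.97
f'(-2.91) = -44.46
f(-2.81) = 141.56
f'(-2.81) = -43.86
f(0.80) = 22.32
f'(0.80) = -22.20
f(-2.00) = 108.00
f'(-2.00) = -39.00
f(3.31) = -14.50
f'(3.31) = -7.14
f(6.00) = -12.00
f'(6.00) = 9.00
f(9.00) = 42.00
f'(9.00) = 27.00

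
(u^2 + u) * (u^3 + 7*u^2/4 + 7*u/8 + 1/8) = u^5 + 11*u^4/4 + 21*u^3/8 + u^2 + u/8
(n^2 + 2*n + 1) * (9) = 9*n^2 + 18*n + 9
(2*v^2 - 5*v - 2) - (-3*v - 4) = 2*v^2 - 2*v + 2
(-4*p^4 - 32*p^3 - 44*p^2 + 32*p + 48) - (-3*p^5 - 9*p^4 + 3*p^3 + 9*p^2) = 3*p^5 + 5*p^4 - 35*p^3 - 53*p^2 + 32*p + 48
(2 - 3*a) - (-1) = 3 - 3*a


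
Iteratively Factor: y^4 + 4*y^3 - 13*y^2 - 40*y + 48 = (y - 1)*(y^3 + 5*y^2 - 8*y - 48) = (y - 3)*(y - 1)*(y^2 + 8*y + 16) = (y - 3)*(y - 1)*(y + 4)*(y + 4)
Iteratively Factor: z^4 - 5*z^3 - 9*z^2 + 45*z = (z)*(z^3 - 5*z^2 - 9*z + 45) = z*(z - 3)*(z^2 - 2*z - 15) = z*(z - 3)*(z + 3)*(z - 5)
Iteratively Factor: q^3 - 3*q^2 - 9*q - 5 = (q - 5)*(q^2 + 2*q + 1) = (q - 5)*(q + 1)*(q + 1)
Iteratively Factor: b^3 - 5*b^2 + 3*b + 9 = (b + 1)*(b^2 - 6*b + 9) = (b - 3)*(b + 1)*(b - 3)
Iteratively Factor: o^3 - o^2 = (o)*(o^2 - o) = o^2*(o - 1)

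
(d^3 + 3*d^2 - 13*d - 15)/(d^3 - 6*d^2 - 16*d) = (-d^3 - 3*d^2 + 13*d + 15)/(d*(-d^2 + 6*d + 16))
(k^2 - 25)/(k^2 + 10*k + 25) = (k - 5)/(k + 5)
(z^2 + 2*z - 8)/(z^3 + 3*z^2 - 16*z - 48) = (z - 2)/(z^2 - z - 12)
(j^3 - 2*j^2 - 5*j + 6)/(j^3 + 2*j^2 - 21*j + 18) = (j + 2)/(j + 6)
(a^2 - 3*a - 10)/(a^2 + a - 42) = (a^2 - 3*a - 10)/(a^2 + a - 42)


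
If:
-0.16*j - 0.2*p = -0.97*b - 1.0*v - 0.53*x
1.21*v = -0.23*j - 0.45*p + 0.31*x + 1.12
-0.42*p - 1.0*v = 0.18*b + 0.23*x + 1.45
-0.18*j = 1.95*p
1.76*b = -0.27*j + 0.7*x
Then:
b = -0.71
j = 196.98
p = -18.18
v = -10.75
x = 74.19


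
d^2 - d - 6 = (d - 3)*(d + 2)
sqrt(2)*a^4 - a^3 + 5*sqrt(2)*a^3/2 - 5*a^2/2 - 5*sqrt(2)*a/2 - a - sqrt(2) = (a + 1/2)*(a + 2)*(a - sqrt(2))*(sqrt(2)*a + 1)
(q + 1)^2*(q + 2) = q^3 + 4*q^2 + 5*q + 2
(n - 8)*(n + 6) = n^2 - 2*n - 48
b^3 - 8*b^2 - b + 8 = (b - 8)*(b - 1)*(b + 1)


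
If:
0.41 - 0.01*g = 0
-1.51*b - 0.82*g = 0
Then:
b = -22.26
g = 41.00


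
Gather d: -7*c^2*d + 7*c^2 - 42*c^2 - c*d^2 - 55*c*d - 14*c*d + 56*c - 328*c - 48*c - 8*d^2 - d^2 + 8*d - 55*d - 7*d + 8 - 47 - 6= -35*c^2 - 320*c + d^2*(-c - 9) + d*(-7*c^2 - 69*c - 54) - 45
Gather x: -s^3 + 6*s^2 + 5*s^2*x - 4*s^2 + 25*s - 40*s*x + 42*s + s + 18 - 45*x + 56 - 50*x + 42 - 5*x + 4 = -s^3 + 2*s^2 + 68*s + x*(5*s^2 - 40*s - 100) + 120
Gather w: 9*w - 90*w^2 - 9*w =-90*w^2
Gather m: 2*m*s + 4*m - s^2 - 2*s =m*(2*s + 4) - s^2 - 2*s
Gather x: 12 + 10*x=10*x + 12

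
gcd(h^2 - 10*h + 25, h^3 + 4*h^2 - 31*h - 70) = h - 5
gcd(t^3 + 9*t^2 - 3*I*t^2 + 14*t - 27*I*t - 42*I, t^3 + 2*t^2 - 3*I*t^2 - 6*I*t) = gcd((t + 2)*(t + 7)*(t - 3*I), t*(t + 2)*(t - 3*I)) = t^2 + t*(2 - 3*I) - 6*I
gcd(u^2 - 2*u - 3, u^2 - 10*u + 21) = u - 3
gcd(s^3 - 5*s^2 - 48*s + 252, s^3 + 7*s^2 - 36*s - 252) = s^2 + s - 42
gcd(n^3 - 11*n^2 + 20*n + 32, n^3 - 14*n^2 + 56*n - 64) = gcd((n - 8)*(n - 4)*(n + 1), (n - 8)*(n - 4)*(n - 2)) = n^2 - 12*n + 32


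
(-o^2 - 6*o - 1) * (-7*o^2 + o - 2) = 7*o^4 + 41*o^3 + 3*o^2 + 11*o + 2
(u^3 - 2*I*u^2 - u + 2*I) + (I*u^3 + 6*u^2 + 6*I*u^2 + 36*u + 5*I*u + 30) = u^3 + I*u^3 + 6*u^2 + 4*I*u^2 + 35*u + 5*I*u + 30 + 2*I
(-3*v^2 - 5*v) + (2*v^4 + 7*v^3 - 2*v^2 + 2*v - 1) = 2*v^4 + 7*v^3 - 5*v^2 - 3*v - 1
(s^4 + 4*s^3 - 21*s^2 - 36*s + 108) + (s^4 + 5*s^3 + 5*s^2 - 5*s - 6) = 2*s^4 + 9*s^3 - 16*s^2 - 41*s + 102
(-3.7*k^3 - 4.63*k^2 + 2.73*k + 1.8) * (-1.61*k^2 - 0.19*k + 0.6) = 5.957*k^5 + 8.1573*k^4 - 5.7356*k^3 - 6.1947*k^2 + 1.296*k + 1.08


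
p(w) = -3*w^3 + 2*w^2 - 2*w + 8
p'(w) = -9*w^2 + 4*w - 2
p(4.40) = -217.63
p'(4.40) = -158.64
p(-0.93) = 14.00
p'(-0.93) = -13.50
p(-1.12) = 16.96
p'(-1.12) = -17.77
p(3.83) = -138.87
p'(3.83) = -118.70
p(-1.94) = 41.31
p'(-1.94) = -43.63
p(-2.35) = 62.68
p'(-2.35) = -61.10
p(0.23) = 7.61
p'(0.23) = -1.56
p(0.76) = 6.32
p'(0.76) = -4.16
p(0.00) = 8.00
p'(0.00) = -2.00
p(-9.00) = 2375.00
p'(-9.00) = -767.00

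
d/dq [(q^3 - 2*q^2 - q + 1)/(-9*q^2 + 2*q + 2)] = (-9*q^4 + 4*q^3 - 7*q^2 + 10*q - 4)/(81*q^4 - 36*q^3 - 32*q^2 + 8*q + 4)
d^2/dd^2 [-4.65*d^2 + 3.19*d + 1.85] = -9.30000000000000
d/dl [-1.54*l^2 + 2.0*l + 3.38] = 2.0 - 3.08*l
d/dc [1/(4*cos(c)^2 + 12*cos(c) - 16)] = (2*cos(c) + 3)*sin(c)/(4*(cos(c)^2 + 3*cos(c) - 4)^2)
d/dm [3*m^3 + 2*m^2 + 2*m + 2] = 9*m^2 + 4*m + 2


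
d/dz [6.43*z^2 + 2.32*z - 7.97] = 12.86*z + 2.32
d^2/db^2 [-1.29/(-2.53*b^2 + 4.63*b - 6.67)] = (-16.514322*b^2 + 30.221862*b + 1.29*(5.06*b - 4.63)*(10.12*b - 9.26) - 43.537758)/(2.53*b^2 - 4.63*b + 6.67)^3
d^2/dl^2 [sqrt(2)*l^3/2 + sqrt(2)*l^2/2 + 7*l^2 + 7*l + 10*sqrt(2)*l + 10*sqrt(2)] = 3*sqrt(2)*l + sqrt(2) + 14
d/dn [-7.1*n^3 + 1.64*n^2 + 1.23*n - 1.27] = -21.3*n^2 + 3.28*n + 1.23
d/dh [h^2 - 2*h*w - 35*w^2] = 2*h - 2*w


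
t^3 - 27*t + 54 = (t - 3)^2*(t + 6)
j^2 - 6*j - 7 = (j - 7)*(j + 1)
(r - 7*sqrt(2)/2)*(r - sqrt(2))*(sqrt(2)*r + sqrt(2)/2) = sqrt(2)*r^3 - 9*r^2 + sqrt(2)*r^2/2 - 9*r/2 + 7*sqrt(2)*r + 7*sqrt(2)/2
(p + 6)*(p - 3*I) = p^2 + 6*p - 3*I*p - 18*I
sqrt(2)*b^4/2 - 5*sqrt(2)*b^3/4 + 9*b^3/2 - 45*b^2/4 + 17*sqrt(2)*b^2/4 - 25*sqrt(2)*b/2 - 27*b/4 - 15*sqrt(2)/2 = (b/2 + sqrt(2))*(b - 3)*(b + 5*sqrt(2)/2)*(sqrt(2)*b + sqrt(2)/2)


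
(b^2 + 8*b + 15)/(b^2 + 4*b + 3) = (b + 5)/(b + 1)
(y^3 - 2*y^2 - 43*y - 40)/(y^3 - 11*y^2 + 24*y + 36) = (y^2 - 3*y - 40)/(y^2 - 12*y + 36)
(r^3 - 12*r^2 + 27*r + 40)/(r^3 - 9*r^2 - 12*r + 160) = (r + 1)/(r + 4)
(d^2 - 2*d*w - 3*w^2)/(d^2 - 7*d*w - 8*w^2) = (-d + 3*w)/(-d + 8*w)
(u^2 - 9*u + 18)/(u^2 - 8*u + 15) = (u - 6)/(u - 5)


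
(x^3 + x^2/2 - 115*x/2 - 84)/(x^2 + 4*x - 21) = (x^2 - 13*x/2 - 12)/(x - 3)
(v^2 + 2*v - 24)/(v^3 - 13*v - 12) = (v + 6)/(v^2 + 4*v + 3)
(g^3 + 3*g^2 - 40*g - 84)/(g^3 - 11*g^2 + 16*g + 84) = (g + 7)/(g - 7)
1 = 1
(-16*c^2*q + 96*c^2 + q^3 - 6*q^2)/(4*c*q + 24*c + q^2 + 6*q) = (-4*c*q + 24*c + q^2 - 6*q)/(q + 6)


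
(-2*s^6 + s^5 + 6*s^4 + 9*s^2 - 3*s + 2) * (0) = 0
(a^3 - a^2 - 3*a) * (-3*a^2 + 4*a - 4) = -3*a^5 + 7*a^4 + a^3 - 8*a^2 + 12*a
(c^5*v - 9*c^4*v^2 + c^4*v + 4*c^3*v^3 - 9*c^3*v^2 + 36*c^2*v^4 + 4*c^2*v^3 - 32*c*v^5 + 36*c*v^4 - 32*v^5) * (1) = c^5*v - 9*c^4*v^2 + c^4*v + 4*c^3*v^3 - 9*c^3*v^2 + 36*c^2*v^4 + 4*c^2*v^3 - 32*c*v^5 + 36*c*v^4 - 32*v^5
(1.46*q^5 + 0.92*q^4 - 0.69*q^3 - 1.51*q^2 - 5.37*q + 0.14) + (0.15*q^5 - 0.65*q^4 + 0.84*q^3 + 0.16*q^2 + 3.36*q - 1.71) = 1.61*q^5 + 0.27*q^4 + 0.15*q^3 - 1.35*q^2 - 2.01*q - 1.57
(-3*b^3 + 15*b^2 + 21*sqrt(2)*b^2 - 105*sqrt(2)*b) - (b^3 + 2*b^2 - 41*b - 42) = -4*b^3 + 13*b^2 + 21*sqrt(2)*b^2 - 105*sqrt(2)*b + 41*b + 42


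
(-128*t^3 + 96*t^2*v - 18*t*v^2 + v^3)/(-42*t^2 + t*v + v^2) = (-128*t^3 + 96*t^2*v - 18*t*v^2 + v^3)/(-42*t^2 + t*v + v^2)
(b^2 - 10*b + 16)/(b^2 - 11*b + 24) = (b - 2)/(b - 3)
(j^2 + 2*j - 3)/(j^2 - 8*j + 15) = (j^2 + 2*j - 3)/(j^2 - 8*j + 15)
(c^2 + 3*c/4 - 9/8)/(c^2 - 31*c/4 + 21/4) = (c + 3/2)/(c - 7)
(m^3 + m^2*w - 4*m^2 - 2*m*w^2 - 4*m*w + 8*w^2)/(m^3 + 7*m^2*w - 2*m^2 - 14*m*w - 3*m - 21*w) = (-m^3 - m^2*w + 4*m^2 + 2*m*w^2 + 4*m*w - 8*w^2)/(-m^3 - 7*m^2*w + 2*m^2 + 14*m*w + 3*m + 21*w)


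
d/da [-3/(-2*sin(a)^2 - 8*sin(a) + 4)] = -3*(sin(a) + 2)*cos(a)/(sin(a)^2 + 4*sin(a) - 2)^2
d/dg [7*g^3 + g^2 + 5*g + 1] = 21*g^2 + 2*g + 5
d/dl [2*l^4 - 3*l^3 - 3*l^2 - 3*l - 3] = 8*l^3 - 9*l^2 - 6*l - 3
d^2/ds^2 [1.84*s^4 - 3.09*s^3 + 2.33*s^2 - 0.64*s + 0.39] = 22.08*s^2 - 18.54*s + 4.66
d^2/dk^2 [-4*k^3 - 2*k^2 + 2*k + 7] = -24*k - 4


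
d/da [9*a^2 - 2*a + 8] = 18*a - 2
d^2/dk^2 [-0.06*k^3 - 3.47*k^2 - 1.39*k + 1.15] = -0.36*k - 6.94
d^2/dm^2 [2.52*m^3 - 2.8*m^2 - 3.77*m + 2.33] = 15.12*m - 5.6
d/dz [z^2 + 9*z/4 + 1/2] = 2*z + 9/4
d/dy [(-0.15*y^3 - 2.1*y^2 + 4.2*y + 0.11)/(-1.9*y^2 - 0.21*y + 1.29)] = (0.285*y^4 + 0.0629999999999988*y^3 + 7.8405*y^2 - 5.0*y + 5.4411)/(3.61*y^4 + 0.798*y^3 - 4.8579*y^2 - 0.5418*y + 1.6641)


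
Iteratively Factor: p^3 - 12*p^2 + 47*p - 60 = (p - 5)*(p^2 - 7*p + 12) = (p - 5)*(p - 3)*(p - 4)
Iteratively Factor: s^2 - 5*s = (s)*(s - 5)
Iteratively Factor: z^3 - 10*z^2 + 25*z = (z)*(z^2 - 10*z + 25) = z*(z - 5)*(z - 5)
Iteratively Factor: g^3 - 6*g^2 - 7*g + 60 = (g - 5)*(g^2 - g - 12) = (g - 5)*(g - 4)*(g + 3)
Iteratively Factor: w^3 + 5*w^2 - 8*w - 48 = (w + 4)*(w^2 + w - 12) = (w + 4)^2*(w - 3)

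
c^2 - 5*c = c*(c - 5)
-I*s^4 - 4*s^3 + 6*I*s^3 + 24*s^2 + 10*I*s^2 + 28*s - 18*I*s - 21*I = (s - 7)*(s - 3*I)*(s - I)*(-I*s - I)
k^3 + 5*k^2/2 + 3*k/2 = k*(k + 1)*(k + 3/2)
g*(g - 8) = g^2 - 8*g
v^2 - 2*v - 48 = (v - 8)*(v + 6)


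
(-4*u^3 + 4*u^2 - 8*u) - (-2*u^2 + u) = -4*u^3 + 6*u^2 - 9*u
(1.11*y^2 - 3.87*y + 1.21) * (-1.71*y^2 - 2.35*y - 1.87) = -1.8981*y^4 + 4.0092*y^3 + 4.9497*y^2 + 4.3934*y - 2.2627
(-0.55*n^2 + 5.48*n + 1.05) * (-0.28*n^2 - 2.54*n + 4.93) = 0.154*n^4 - 0.1374*n^3 - 16.9247*n^2 + 24.3494*n + 5.1765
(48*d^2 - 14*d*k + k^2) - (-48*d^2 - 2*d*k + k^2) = 96*d^2 - 12*d*k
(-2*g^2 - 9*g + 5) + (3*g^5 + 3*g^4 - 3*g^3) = 3*g^5 + 3*g^4 - 3*g^3 - 2*g^2 - 9*g + 5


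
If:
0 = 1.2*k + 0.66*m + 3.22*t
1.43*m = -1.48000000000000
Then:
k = 0.569230769230769 - 2.68333333333333*t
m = -1.03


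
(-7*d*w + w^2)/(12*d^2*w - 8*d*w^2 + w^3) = (-7*d + w)/(12*d^2 - 8*d*w + w^2)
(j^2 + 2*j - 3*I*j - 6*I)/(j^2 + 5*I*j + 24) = (j + 2)/(j + 8*I)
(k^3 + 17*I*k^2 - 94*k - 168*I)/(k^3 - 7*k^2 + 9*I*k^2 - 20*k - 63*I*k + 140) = (k^2 + 13*I*k - 42)/(k^2 + k*(-7 + 5*I) - 35*I)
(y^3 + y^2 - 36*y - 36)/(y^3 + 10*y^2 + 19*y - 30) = (y^2 - 5*y - 6)/(y^2 + 4*y - 5)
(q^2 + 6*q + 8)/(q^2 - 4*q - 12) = (q + 4)/(q - 6)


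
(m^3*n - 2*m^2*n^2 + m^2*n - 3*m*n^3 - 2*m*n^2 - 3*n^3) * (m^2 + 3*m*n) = m^5*n + m^4*n^2 + m^4*n - 9*m^3*n^3 + m^3*n^2 - 9*m^2*n^4 - 9*m^2*n^3 - 9*m*n^4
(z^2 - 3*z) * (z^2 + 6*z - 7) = z^4 + 3*z^3 - 25*z^2 + 21*z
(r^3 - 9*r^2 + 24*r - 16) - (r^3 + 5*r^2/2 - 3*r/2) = -23*r^2/2 + 51*r/2 - 16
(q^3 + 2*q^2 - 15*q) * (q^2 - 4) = q^5 + 2*q^4 - 19*q^3 - 8*q^2 + 60*q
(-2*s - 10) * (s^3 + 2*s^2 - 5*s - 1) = -2*s^4 - 14*s^3 - 10*s^2 + 52*s + 10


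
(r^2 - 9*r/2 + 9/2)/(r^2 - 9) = (r - 3/2)/(r + 3)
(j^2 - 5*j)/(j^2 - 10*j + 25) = j/(j - 5)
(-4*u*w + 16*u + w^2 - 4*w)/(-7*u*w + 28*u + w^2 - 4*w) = (4*u - w)/(7*u - w)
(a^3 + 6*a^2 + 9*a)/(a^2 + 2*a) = (a^2 + 6*a + 9)/(a + 2)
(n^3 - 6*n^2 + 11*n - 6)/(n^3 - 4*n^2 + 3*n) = (n - 2)/n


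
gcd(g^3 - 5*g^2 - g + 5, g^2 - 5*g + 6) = 1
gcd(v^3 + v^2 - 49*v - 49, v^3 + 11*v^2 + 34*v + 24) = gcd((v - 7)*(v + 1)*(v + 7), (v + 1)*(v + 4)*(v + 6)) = v + 1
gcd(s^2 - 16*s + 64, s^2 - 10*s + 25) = 1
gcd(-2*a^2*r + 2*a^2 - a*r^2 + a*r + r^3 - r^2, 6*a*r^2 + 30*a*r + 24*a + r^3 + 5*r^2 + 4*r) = 1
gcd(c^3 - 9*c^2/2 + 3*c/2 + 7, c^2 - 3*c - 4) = c + 1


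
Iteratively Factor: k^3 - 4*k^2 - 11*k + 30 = (k - 5)*(k^2 + k - 6) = (k - 5)*(k + 3)*(k - 2)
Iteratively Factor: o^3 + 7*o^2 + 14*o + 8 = (o + 1)*(o^2 + 6*o + 8) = (o + 1)*(o + 4)*(o + 2)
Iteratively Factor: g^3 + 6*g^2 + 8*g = (g + 2)*(g^2 + 4*g) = g*(g + 2)*(g + 4)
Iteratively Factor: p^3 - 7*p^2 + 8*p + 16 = (p + 1)*(p^2 - 8*p + 16) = (p - 4)*(p + 1)*(p - 4)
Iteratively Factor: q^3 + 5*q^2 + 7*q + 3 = (q + 1)*(q^2 + 4*q + 3) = (q + 1)*(q + 3)*(q + 1)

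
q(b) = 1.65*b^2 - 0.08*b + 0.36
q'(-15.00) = -49.58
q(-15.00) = 372.81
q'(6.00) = 19.72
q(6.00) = 59.28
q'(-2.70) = -8.99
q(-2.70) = 12.60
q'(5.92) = 19.46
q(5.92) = 57.71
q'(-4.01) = -13.31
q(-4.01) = 27.21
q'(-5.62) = -18.63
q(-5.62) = 52.92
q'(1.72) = 5.60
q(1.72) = 5.10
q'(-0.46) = -1.60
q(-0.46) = 0.75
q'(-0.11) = -0.44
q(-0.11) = 0.39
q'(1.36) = 4.41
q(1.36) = 3.30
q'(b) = 3.3*b - 0.08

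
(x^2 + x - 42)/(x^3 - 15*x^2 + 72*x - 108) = (x + 7)/(x^2 - 9*x + 18)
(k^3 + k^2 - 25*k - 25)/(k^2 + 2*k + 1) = (k^2 - 25)/(k + 1)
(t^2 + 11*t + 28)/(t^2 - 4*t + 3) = (t^2 + 11*t + 28)/(t^2 - 4*t + 3)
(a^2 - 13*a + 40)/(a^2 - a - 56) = (a - 5)/(a + 7)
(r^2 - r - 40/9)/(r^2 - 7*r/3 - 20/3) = (r - 8/3)/(r - 4)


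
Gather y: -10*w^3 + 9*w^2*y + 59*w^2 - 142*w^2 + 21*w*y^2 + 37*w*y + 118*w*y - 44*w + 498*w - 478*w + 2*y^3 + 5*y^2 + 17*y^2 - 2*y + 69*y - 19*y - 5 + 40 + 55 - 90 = -10*w^3 - 83*w^2 - 24*w + 2*y^3 + y^2*(21*w + 22) + y*(9*w^2 + 155*w + 48)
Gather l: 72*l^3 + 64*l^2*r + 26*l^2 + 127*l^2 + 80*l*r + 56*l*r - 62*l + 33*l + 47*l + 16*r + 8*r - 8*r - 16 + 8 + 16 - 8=72*l^3 + l^2*(64*r + 153) + l*(136*r + 18) + 16*r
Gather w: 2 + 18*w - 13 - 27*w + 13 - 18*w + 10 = 12 - 27*w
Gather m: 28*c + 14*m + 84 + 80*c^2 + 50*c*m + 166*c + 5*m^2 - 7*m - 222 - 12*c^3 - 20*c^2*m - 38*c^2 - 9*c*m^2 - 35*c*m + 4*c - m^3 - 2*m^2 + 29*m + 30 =-12*c^3 + 42*c^2 + 198*c - m^3 + m^2*(3 - 9*c) + m*(-20*c^2 + 15*c + 36) - 108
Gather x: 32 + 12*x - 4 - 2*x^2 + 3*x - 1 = -2*x^2 + 15*x + 27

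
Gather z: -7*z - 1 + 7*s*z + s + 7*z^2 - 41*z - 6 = s + 7*z^2 + z*(7*s - 48) - 7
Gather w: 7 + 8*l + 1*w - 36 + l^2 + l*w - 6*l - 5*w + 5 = l^2 + 2*l + w*(l - 4) - 24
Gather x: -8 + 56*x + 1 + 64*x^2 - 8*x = 64*x^2 + 48*x - 7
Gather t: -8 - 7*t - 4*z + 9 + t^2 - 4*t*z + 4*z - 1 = t^2 + t*(-4*z - 7)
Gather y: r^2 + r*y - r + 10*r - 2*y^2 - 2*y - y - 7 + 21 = r^2 + 9*r - 2*y^2 + y*(r - 3) + 14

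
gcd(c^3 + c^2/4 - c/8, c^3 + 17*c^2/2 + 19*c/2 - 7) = 1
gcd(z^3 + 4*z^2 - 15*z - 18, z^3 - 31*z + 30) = z + 6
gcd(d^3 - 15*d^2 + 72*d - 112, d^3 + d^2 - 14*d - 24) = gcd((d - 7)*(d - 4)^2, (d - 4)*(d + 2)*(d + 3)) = d - 4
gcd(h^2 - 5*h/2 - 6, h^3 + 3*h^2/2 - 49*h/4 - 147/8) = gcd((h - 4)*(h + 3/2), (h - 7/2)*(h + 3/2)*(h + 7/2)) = h + 3/2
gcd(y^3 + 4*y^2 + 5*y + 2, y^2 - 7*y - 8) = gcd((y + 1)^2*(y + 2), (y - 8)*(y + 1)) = y + 1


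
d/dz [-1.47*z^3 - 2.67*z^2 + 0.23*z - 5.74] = -4.41*z^2 - 5.34*z + 0.23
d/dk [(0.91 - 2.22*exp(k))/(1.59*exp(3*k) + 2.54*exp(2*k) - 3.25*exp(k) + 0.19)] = (7.0596*exp(3*k) + 1.2981*exp(2*k) - 4.6228*exp(k) + 2.5357)*exp(k)/(2.5281*exp(6*k) + 8.0772*exp(5*k) - 3.8834*exp(4*k) - 15.9058*exp(3*k) + 11.5277*exp(2*k) - 1.235*exp(k) + 0.0361)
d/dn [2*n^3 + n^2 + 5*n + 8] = 6*n^2 + 2*n + 5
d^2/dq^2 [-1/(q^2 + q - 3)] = 2*(q^2 + q - (2*q + 1)^2 - 3)/(q^2 + q - 3)^3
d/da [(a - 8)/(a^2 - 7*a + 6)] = (a^2 - 7*a - (a - 8)*(2*a - 7) + 6)/(a^2 - 7*a + 6)^2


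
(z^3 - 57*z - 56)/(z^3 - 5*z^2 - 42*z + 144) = (z^2 + 8*z + 7)/(z^2 + 3*z - 18)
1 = 1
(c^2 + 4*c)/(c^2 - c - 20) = c/(c - 5)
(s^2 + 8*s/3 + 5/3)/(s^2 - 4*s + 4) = (3*s^2 + 8*s + 5)/(3*(s^2 - 4*s + 4))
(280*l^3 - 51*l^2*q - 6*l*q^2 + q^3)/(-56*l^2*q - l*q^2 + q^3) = (-5*l + q)/q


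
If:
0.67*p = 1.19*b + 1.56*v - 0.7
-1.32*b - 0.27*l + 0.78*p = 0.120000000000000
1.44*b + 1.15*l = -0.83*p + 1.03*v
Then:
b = 1.51889463158715 - 2.70557099446796*v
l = 6.07128795158819*v - 3.09492766797392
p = 1.65296210684882 - 2.47705893047295*v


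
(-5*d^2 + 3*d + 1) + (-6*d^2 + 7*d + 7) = -11*d^2 + 10*d + 8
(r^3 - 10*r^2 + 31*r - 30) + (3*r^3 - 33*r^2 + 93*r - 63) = 4*r^3 - 43*r^2 + 124*r - 93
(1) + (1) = 2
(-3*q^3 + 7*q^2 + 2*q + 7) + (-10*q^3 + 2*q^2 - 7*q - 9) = -13*q^3 + 9*q^2 - 5*q - 2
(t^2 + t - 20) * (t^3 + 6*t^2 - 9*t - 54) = t^5 + 7*t^4 - 23*t^3 - 183*t^2 + 126*t + 1080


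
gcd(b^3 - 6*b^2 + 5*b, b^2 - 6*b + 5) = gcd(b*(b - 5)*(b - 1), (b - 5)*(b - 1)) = b^2 - 6*b + 5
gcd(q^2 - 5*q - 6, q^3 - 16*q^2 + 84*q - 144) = q - 6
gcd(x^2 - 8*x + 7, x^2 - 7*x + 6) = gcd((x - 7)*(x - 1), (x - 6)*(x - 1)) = x - 1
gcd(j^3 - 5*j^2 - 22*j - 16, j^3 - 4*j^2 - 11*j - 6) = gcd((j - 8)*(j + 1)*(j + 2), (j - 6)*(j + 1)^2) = j + 1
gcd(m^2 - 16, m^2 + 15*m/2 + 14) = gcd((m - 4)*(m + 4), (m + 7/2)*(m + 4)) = m + 4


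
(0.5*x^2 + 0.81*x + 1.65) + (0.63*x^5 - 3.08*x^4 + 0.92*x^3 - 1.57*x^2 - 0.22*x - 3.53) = 0.63*x^5 - 3.08*x^4 + 0.92*x^3 - 1.07*x^2 + 0.59*x - 1.88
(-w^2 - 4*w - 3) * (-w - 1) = w^3 + 5*w^2 + 7*w + 3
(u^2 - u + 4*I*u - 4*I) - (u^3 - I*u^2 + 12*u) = -u^3 + u^2 + I*u^2 - 13*u + 4*I*u - 4*I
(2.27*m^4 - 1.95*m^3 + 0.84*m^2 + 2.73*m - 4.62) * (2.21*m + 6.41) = 5.0167*m^5 + 10.2412*m^4 - 10.6431*m^3 + 11.4177*m^2 + 7.2891*m - 29.6142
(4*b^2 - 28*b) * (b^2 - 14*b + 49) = 4*b^4 - 84*b^3 + 588*b^2 - 1372*b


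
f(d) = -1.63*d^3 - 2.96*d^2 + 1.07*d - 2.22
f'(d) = -4.89*d^2 - 5.92*d + 1.07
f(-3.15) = 15.99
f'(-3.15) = -28.80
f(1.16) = -7.51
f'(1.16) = -12.38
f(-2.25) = -1.05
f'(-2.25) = -10.37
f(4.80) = -245.55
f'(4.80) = -140.01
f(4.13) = -163.11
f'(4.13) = -106.79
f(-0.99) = -4.60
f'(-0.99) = 2.14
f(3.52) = -106.22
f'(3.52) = -80.36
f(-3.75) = 38.10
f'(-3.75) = -45.50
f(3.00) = -69.66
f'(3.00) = -60.70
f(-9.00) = 936.66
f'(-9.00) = -341.74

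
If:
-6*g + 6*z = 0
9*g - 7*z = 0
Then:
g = 0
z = 0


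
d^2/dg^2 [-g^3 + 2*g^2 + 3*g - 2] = 4 - 6*g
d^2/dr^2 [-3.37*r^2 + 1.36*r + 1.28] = -6.74000000000000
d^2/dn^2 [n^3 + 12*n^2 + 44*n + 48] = 6*n + 24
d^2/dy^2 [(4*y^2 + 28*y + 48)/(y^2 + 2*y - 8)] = 40/(y^3 - 6*y^2 + 12*y - 8)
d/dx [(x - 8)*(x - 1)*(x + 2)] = 3*x^2 - 14*x - 10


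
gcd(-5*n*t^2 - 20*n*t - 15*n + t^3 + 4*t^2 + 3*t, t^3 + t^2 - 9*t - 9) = t^2 + 4*t + 3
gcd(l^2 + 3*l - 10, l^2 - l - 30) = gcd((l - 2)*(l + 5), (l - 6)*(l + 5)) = l + 5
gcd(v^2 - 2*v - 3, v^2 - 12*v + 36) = 1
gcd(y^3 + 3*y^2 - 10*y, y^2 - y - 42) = 1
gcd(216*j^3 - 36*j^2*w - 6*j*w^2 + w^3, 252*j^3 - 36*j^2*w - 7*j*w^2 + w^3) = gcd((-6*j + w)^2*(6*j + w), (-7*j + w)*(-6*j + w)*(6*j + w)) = -36*j^2 + w^2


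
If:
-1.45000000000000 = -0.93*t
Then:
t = 1.56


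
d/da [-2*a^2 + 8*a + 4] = 8 - 4*a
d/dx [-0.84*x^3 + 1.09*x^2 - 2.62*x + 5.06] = -2.52*x^2 + 2.18*x - 2.62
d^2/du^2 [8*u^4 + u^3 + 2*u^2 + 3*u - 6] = 96*u^2 + 6*u + 4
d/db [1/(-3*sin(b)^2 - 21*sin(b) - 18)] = (2*sin(b) + 7)*cos(b)/(3*(sin(b)^2 + 7*sin(b) + 6)^2)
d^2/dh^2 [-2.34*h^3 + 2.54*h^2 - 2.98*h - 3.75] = 5.08 - 14.04*h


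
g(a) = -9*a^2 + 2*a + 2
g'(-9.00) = 164.00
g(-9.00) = -745.00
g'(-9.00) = 164.00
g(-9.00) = -745.00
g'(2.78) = -48.04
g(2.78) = -62.00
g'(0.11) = 0.02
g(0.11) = 2.11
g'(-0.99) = 19.82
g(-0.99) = -8.80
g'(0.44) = -5.92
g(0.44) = 1.14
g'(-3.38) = 62.84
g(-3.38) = -107.58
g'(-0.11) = 3.98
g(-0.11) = 1.67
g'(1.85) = -31.30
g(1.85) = -25.10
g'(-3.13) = 58.34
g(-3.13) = -92.43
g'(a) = 2 - 18*a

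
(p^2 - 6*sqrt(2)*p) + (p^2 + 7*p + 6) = 2*p^2 - 6*sqrt(2)*p + 7*p + 6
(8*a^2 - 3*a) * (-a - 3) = -8*a^3 - 21*a^2 + 9*a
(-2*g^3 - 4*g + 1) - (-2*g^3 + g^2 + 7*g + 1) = -g^2 - 11*g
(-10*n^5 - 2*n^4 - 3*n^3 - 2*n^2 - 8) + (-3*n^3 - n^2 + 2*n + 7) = -10*n^5 - 2*n^4 - 6*n^3 - 3*n^2 + 2*n - 1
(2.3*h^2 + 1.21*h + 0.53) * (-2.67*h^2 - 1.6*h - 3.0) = -6.141*h^4 - 6.9107*h^3 - 10.2511*h^2 - 4.478*h - 1.59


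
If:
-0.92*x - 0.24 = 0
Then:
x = -0.26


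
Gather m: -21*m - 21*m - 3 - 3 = -42*m - 6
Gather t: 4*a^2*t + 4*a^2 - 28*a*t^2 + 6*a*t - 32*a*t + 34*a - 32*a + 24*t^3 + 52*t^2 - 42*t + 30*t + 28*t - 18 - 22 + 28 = 4*a^2 + 2*a + 24*t^3 + t^2*(52 - 28*a) + t*(4*a^2 - 26*a + 16) - 12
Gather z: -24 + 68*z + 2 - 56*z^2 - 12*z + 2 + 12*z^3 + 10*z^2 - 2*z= 12*z^3 - 46*z^2 + 54*z - 20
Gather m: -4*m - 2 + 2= -4*m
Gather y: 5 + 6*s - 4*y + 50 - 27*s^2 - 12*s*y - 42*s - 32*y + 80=-27*s^2 - 36*s + y*(-12*s - 36) + 135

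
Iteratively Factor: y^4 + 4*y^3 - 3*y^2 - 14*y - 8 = (y + 1)*(y^3 + 3*y^2 - 6*y - 8) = (y + 1)*(y + 4)*(y^2 - y - 2) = (y - 2)*(y + 1)*(y + 4)*(y + 1)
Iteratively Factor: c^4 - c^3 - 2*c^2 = (c)*(c^3 - c^2 - 2*c) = c^2*(c^2 - c - 2) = c^2*(c + 1)*(c - 2)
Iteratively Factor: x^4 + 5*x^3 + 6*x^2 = (x + 3)*(x^3 + 2*x^2) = x*(x + 3)*(x^2 + 2*x) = x*(x + 2)*(x + 3)*(x)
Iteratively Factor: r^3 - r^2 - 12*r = (r)*(r^2 - r - 12) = r*(r - 4)*(r + 3)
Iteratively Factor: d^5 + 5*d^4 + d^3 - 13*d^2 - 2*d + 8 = (d + 1)*(d^4 + 4*d^3 - 3*d^2 - 10*d + 8) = (d - 1)*(d + 1)*(d^3 + 5*d^2 + 2*d - 8) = (d - 1)*(d + 1)*(d + 4)*(d^2 + d - 2) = (d - 1)*(d + 1)*(d + 2)*(d + 4)*(d - 1)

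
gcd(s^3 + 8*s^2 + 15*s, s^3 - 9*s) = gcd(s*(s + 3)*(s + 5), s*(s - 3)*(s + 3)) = s^2 + 3*s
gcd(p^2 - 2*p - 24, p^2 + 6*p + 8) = p + 4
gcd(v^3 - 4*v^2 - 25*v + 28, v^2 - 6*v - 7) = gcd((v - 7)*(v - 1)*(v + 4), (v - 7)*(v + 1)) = v - 7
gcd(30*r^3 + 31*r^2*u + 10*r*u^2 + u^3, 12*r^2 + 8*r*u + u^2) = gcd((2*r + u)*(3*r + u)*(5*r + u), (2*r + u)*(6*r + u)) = 2*r + u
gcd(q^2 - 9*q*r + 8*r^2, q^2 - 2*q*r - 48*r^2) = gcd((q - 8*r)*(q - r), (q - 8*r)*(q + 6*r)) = q - 8*r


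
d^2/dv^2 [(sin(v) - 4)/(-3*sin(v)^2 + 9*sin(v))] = (sin(v)^2 - 13*sin(v) + 34 - 12/sin(v) - 72/sin(v)^2 + 72/sin(v)^3)/(3*(sin(v) - 3)^3)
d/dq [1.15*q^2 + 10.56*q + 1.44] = 2.3*q + 10.56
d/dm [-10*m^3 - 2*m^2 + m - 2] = -30*m^2 - 4*m + 1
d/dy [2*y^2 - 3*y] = 4*y - 3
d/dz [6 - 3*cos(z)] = 3*sin(z)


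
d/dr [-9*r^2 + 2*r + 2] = 2 - 18*r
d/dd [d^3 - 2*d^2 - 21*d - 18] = 3*d^2 - 4*d - 21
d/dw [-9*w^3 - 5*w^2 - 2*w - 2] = -27*w^2 - 10*w - 2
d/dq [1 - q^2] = -2*q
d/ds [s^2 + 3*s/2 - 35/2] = 2*s + 3/2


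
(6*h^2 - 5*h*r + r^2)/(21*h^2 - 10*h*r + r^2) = (-2*h + r)/(-7*h + r)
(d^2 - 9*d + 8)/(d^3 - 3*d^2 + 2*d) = (d - 8)/(d*(d - 2))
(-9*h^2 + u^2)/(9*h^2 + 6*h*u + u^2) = (-3*h + u)/(3*h + u)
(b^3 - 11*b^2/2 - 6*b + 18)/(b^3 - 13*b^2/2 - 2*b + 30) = (2*b - 3)/(2*b - 5)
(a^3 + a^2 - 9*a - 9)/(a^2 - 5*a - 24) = (a^2 - 2*a - 3)/(a - 8)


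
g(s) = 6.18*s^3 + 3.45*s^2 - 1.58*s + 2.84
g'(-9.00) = 1438.06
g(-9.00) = -4208.71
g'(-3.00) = 144.58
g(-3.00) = -128.23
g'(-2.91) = 135.34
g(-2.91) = -115.64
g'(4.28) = 367.58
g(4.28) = 543.81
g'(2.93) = 177.80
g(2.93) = 183.28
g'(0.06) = -1.10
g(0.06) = 2.76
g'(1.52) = 51.74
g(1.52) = 30.11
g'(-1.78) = 44.88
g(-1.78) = -18.27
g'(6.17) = 746.79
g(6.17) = 1576.02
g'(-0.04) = -1.83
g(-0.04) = 2.91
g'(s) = 18.54*s^2 + 6.9*s - 1.58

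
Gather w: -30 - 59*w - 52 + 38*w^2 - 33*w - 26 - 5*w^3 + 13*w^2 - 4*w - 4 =-5*w^3 + 51*w^2 - 96*w - 112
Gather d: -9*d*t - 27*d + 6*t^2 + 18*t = d*(-9*t - 27) + 6*t^2 + 18*t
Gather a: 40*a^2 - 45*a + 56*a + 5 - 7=40*a^2 + 11*a - 2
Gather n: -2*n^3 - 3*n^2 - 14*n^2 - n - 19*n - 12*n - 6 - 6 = -2*n^3 - 17*n^2 - 32*n - 12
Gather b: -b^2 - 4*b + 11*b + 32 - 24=-b^2 + 7*b + 8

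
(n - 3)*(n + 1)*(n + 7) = n^3 + 5*n^2 - 17*n - 21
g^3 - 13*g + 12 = (g - 3)*(g - 1)*(g + 4)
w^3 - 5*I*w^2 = w^2*(w - 5*I)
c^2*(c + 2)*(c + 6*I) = c^4 + 2*c^3 + 6*I*c^3 + 12*I*c^2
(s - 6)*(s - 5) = s^2 - 11*s + 30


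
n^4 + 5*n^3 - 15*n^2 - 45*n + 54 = (n - 3)*(n - 1)*(n + 3)*(n + 6)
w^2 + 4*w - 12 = (w - 2)*(w + 6)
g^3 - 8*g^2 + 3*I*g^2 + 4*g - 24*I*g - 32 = (g - 8)*(g - I)*(g + 4*I)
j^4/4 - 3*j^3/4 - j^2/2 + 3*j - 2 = (j/4 + 1/2)*(j - 2)^2*(j - 1)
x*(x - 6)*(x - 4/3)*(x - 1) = x^4 - 25*x^3/3 + 46*x^2/3 - 8*x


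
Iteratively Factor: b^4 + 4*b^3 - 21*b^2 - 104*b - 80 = (b + 1)*(b^3 + 3*b^2 - 24*b - 80) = (b + 1)*(b + 4)*(b^2 - b - 20) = (b + 1)*(b + 4)^2*(b - 5)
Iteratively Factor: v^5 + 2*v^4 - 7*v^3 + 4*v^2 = (v)*(v^4 + 2*v^3 - 7*v^2 + 4*v) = v*(v - 1)*(v^3 + 3*v^2 - 4*v) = v*(v - 1)*(v + 4)*(v^2 - v) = v^2*(v - 1)*(v + 4)*(v - 1)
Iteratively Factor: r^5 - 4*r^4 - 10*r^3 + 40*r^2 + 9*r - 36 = (r - 1)*(r^4 - 3*r^3 - 13*r^2 + 27*r + 36) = (r - 4)*(r - 1)*(r^3 + r^2 - 9*r - 9) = (r - 4)*(r - 1)*(r + 1)*(r^2 - 9) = (r - 4)*(r - 1)*(r + 1)*(r + 3)*(r - 3)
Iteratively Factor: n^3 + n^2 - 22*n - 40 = (n + 2)*(n^2 - n - 20) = (n - 5)*(n + 2)*(n + 4)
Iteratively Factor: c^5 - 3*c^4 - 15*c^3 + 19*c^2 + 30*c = (c - 5)*(c^4 + 2*c^3 - 5*c^2 - 6*c) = (c - 5)*(c + 1)*(c^3 + c^2 - 6*c) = (c - 5)*(c + 1)*(c + 3)*(c^2 - 2*c) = (c - 5)*(c - 2)*(c + 1)*(c + 3)*(c)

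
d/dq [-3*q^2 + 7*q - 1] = 7 - 6*q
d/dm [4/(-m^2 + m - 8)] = 4*(2*m - 1)/(m^2 - m + 8)^2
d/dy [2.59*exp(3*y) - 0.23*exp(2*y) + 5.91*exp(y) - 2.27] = (7.77*exp(2*y) - 0.46*exp(y) + 5.91)*exp(y)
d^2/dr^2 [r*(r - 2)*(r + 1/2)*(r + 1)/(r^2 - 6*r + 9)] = (2*r^4 - 24*r^3 + 108*r^2 - 59*r - 57)/(r^4 - 12*r^3 + 54*r^2 - 108*r + 81)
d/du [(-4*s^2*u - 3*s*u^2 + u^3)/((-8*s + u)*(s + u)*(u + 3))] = (96*s^2 - 4*s*u^2 - 48*s*u + 3*u^2)/(64*s^2*u^2 + 384*s^2*u + 576*s^2 - 16*s*u^3 - 96*s*u^2 - 144*s*u + u^4 + 6*u^3 + 9*u^2)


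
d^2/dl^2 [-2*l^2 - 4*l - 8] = -4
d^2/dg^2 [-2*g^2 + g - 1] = -4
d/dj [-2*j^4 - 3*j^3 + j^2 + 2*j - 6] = -8*j^3 - 9*j^2 + 2*j + 2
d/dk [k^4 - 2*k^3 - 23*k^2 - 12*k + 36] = 4*k^3 - 6*k^2 - 46*k - 12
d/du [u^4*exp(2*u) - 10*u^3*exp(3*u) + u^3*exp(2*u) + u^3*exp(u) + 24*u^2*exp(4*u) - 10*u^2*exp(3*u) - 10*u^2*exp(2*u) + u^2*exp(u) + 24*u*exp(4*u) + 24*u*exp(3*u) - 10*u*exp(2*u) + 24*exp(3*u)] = (2*u^4*exp(u) - 30*u^3*exp(2*u) + 6*u^3*exp(u) + u^3 + 96*u^2*exp(3*u) - 60*u^2*exp(2*u) - 17*u^2*exp(u) + 4*u^2 + 144*u*exp(3*u) + 52*u*exp(2*u) - 40*u*exp(u) + 2*u + 24*exp(3*u) + 96*exp(2*u) - 10*exp(u))*exp(u)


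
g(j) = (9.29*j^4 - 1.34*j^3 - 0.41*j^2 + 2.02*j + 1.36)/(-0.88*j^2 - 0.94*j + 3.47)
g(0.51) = 0.99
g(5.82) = -326.76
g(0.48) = 0.92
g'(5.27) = -99.46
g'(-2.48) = -9793.69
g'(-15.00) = 328.77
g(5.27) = -268.87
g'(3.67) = -64.84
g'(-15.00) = 328.77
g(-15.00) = -2630.98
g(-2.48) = 940.43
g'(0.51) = 2.65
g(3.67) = -137.11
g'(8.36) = -164.43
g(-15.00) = -2630.98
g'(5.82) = -111.05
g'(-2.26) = -1039.47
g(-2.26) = 229.63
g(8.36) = -676.63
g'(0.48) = 2.29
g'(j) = (1.76*j + 0.94)*(9.29*j^4 - 1.34*j^3 - 0.41*j^2 + 2.02*j + 1.36)/(-0.88*j^2 - 0.94*j + 3.47)^2 + (37.16*j^3 - 4.02*j^2 - 0.82*j + 2.02)/(-0.88*j^2 - 0.94*j + 3.47) = (-16.3504*j^5 - 25.0186*j^4 + 131.4644*j^3 - 11.7864*j^2 - 0.4518*j + 8.2878)/(0.7744*j^4 + 1.6544*j^3 - 5.2236*j^2 - 6.5236*j + 12.0409)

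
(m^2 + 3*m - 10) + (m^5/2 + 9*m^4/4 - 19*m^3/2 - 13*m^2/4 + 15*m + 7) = m^5/2 + 9*m^4/4 - 19*m^3/2 - 9*m^2/4 + 18*m - 3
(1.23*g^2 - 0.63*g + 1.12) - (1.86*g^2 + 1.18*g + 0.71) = -0.63*g^2 - 1.81*g + 0.41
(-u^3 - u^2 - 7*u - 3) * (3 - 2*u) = 2*u^4 - u^3 + 11*u^2 - 15*u - 9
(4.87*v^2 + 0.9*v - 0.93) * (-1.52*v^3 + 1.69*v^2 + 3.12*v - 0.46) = -7.4024*v^5 + 6.8623*v^4 + 18.129*v^3 - 1.0039*v^2 - 3.3156*v + 0.4278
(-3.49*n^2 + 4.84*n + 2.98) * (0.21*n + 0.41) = -0.7329*n^3 - 0.4145*n^2 + 2.6102*n + 1.2218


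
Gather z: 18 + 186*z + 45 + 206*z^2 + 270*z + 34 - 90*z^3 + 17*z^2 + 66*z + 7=-90*z^3 + 223*z^2 + 522*z + 104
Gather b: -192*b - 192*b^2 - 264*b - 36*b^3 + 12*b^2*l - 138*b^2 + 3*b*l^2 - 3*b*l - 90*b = -36*b^3 + b^2*(12*l - 330) + b*(3*l^2 - 3*l - 546)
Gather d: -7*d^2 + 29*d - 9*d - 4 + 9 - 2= -7*d^2 + 20*d + 3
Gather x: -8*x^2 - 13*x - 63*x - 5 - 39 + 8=-8*x^2 - 76*x - 36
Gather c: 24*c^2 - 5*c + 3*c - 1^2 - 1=24*c^2 - 2*c - 2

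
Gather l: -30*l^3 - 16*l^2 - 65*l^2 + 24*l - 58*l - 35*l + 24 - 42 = -30*l^3 - 81*l^2 - 69*l - 18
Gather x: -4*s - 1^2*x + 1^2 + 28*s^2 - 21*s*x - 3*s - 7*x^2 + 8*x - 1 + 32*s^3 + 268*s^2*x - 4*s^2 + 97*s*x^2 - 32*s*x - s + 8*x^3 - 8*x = 32*s^3 + 24*s^2 - 8*s + 8*x^3 + x^2*(97*s - 7) + x*(268*s^2 - 53*s - 1)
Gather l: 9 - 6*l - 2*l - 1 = 8 - 8*l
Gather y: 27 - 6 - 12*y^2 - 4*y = -12*y^2 - 4*y + 21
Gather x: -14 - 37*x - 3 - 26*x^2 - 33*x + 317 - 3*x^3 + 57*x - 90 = -3*x^3 - 26*x^2 - 13*x + 210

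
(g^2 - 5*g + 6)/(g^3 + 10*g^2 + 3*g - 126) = (g - 2)/(g^2 + 13*g + 42)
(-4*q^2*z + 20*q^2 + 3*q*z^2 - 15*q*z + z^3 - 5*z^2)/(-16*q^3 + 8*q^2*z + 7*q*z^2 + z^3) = (z - 5)/(4*q + z)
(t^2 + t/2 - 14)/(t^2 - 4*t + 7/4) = 2*(t + 4)/(2*t - 1)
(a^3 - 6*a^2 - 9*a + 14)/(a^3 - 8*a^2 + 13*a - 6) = (a^2 - 5*a - 14)/(a^2 - 7*a + 6)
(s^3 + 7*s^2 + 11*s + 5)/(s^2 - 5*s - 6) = (s^2 + 6*s + 5)/(s - 6)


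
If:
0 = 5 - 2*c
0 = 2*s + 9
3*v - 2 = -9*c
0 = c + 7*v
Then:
No Solution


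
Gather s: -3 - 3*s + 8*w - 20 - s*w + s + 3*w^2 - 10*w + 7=s*(-w - 2) + 3*w^2 - 2*w - 16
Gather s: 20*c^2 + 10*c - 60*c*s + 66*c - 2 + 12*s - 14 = 20*c^2 + 76*c + s*(12 - 60*c) - 16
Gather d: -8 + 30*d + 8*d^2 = 8*d^2 + 30*d - 8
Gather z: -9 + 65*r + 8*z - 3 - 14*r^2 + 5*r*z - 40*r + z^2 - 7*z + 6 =-14*r^2 + 25*r + z^2 + z*(5*r + 1) - 6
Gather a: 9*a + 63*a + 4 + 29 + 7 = 72*a + 40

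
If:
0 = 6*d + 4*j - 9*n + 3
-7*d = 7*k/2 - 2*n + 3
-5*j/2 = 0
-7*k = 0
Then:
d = -7/17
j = 0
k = 0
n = 1/17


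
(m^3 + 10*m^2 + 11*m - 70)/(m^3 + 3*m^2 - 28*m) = (m^2 + 3*m - 10)/(m*(m - 4))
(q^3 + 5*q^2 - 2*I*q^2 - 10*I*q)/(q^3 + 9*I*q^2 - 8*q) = (q^2 + q*(5 - 2*I) - 10*I)/(q^2 + 9*I*q - 8)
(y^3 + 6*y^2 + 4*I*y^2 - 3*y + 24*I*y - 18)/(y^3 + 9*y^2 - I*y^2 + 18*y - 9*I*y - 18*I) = (y^2 + 4*I*y - 3)/(y^2 + y*(3 - I) - 3*I)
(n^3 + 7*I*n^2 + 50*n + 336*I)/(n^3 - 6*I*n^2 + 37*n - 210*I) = (n + 8*I)/(n - 5*I)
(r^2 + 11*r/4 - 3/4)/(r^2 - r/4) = (r + 3)/r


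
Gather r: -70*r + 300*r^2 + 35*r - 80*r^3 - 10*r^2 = -80*r^3 + 290*r^2 - 35*r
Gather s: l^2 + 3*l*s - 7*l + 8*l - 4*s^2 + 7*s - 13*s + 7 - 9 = l^2 + l - 4*s^2 + s*(3*l - 6) - 2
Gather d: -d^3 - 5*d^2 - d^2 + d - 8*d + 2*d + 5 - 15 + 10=-d^3 - 6*d^2 - 5*d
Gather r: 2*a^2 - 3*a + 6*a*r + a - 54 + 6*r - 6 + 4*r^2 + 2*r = 2*a^2 - 2*a + 4*r^2 + r*(6*a + 8) - 60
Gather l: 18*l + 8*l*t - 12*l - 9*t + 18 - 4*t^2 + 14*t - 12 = l*(8*t + 6) - 4*t^2 + 5*t + 6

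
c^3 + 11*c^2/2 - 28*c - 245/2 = (c - 5)*(c + 7/2)*(c + 7)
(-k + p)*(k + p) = -k^2 + p^2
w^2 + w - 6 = (w - 2)*(w + 3)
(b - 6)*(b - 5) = b^2 - 11*b + 30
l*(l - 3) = l^2 - 3*l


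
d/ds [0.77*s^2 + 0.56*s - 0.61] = 1.54*s + 0.56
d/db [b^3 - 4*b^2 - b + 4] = 3*b^2 - 8*b - 1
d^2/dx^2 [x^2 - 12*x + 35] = 2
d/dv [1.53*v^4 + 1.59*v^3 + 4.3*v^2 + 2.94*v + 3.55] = 6.12*v^3 + 4.77*v^2 + 8.6*v + 2.94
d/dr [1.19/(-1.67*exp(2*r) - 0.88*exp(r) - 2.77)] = (3.9746*exp(r) + 1.0472)*exp(r)/(1.67*exp(2*r) + 0.88*exp(r) + 2.77)^2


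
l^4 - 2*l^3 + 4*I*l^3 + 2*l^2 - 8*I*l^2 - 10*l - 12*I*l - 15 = (l - 3)*(l + 1)*(l - I)*(l + 5*I)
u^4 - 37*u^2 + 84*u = u*(u - 4)*(u - 3)*(u + 7)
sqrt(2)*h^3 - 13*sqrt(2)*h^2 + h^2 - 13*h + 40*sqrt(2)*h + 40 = (h - 8)*(h - 5)*(sqrt(2)*h + 1)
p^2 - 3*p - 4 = (p - 4)*(p + 1)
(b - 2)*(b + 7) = b^2 + 5*b - 14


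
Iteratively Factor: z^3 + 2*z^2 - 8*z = (z)*(z^2 + 2*z - 8) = z*(z - 2)*(z + 4)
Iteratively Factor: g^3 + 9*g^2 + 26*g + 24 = (g + 2)*(g^2 + 7*g + 12) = (g + 2)*(g + 3)*(g + 4)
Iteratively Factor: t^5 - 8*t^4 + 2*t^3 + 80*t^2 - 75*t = (t)*(t^4 - 8*t^3 + 2*t^2 + 80*t - 75) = t*(t - 5)*(t^3 - 3*t^2 - 13*t + 15) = t*(t - 5)^2*(t^2 + 2*t - 3) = t*(t - 5)^2*(t - 1)*(t + 3)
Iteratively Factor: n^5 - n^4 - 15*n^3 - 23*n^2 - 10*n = (n)*(n^4 - n^3 - 15*n^2 - 23*n - 10) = n*(n - 5)*(n^3 + 4*n^2 + 5*n + 2) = n*(n - 5)*(n + 1)*(n^2 + 3*n + 2) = n*(n - 5)*(n + 1)*(n + 2)*(n + 1)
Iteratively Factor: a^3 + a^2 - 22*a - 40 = (a + 4)*(a^2 - 3*a - 10) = (a - 5)*(a + 4)*(a + 2)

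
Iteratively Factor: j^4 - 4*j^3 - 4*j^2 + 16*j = (j - 2)*(j^3 - 2*j^2 - 8*j) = (j - 2)*(j + 2)*(j^2 - 4*j) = j*(j - 2)*(j + 2)*(j - 4)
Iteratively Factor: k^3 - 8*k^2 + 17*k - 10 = (k - 1)*(k^2 - 7*k + 10) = (k - 2)*(k - 1)*(k - 5)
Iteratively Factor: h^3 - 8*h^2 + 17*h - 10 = (h - 2)*(h^2 - 6*h + 5) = (h - 2)*(h - 1)*(h - 5)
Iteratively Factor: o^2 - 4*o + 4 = (o - 2)*(o - 2)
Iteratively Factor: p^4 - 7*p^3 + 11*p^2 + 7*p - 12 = (p + 1)*(p^3 - 8*p^2 + 19*p - 12) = (p - 3)*(p + 1)*(p^2 - 5*p + 4) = (p - 4)*(p - 3)*(p + 1)*(p - 1)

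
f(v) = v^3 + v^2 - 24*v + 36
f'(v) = 3*v^2 + 2*v - 24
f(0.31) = 28.69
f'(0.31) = -23.09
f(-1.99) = 79.84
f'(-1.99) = -16.10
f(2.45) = -2.09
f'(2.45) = -1.09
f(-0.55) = 49.34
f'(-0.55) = -24.19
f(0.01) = 35.76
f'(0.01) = -23.98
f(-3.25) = 90.23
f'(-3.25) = 1.19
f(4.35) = 32.84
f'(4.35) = 41.47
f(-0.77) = 54.62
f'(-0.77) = -23.76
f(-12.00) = -1260.00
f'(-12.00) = 384.00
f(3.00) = 0.00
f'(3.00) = 9.00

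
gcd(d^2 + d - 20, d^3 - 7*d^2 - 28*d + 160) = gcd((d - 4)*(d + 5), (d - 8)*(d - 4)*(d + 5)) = d^2 + d - 20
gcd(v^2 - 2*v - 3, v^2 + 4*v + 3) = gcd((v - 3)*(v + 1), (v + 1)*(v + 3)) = v + 1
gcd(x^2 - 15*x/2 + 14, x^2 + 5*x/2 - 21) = x - 7/2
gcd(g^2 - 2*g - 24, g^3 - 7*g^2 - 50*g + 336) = g - 6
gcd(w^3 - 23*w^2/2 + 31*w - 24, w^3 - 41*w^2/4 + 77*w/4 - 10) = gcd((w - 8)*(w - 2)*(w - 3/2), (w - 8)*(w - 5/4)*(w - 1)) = w - 8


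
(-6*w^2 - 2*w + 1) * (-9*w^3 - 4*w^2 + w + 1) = 54*w^5 + 42*w^4 - 7*w^3 - 12*w^2 - w + 1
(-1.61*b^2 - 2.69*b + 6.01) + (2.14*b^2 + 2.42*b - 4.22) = 0.53*b^2 - 0.27*b + 1.79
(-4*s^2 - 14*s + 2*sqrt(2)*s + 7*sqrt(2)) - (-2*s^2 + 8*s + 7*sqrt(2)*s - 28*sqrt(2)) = -2*s^2 - 22*s - 5*sqrt(2)*s + 35*sqrt(2)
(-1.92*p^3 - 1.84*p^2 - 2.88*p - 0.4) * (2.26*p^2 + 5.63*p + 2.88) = -4.3392*p^5 - 14.968*p^4 - 22.3976*p^3 - 22.4176*p^2 - 10.5464*p - 1.152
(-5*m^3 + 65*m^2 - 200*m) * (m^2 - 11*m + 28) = -5*m^5 + 120*m^4 - 1055*m^3 + 4020*m^2 - 5600*m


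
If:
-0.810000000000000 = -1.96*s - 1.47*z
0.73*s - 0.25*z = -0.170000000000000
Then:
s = -0.03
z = 0.59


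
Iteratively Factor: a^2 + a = (a + 1)*(a)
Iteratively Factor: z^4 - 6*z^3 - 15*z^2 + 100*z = (z - 5)*(z^3 - z^2 - 20*z) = z*(z - 5)*(z^2 - z - 20) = z*(z - 5)^2*(z + 4)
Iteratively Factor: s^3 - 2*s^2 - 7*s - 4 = (s - 4)*(s^2 + 2*s + 1) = (s - 4)*(s + 1)*(s + 1)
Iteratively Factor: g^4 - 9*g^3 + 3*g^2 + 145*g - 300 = (g + 4)*(g^3 - 13*g^2 + 55*g - 75) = (g - 5)*(g + 4)*(g^2 - 8*g + 15) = (g - 5)^2*(g + 4)*(g - 3)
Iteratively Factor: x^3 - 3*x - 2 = (x + 1)*(x^2 - x - 2) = (x - 2)*(x + 1)*(x + 1)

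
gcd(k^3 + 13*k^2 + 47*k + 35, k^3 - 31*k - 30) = k^2 + 6*k + 5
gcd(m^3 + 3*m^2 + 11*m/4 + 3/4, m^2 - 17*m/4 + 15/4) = 1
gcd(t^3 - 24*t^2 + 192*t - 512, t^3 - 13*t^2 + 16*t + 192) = t^2 - 16*t + 64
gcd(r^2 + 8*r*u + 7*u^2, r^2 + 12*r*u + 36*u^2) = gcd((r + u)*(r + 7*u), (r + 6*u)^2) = 1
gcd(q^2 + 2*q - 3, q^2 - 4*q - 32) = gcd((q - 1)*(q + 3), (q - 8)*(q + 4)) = 1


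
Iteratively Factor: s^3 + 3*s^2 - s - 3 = (s + 1)*(s^2 + 2*s - 3) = (s - 1)*(s + 1)*(s + 3)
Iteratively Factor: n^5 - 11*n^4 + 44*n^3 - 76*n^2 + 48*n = (n - 3)*(n^4 - 8*n^3 + 20*n^2 - 16*n) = n*(n - 3)*(n^3 - 8*n^2 + 20*n - 16) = n*(n - 3)*(n - 2)*(n^2 - 6*n + 8) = n*(n - 4)*(n - 3)*(n - 2)*(n - 2)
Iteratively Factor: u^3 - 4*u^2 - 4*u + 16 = (u - 2)*(u^2 - 2*u - 8) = (u - 4)*(u - 2)*(u + 2)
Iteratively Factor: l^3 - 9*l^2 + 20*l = (l - 5)*(l^2 - 4*l) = (l - 5)*(l - 4)*(l)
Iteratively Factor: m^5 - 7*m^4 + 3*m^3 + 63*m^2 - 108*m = (m - 4)*(m^4 - 3*m^3 - 9*m^2 + 27*m) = (m - 4)*(m - 3)*(m^3 - 9*m) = m*(m - 4)*(m - 3)*(m^2 - 9) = m*(m - 4)*(m - 3)*(m + 3)*(m - 3)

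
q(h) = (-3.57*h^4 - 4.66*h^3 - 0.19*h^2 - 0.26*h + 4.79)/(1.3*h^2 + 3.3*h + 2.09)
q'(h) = (-2.6*h - 3.3)*(-3.57*h^4 - 4.66*h^3 - 0.19*h^2 - 0.26*h + 4.79)/(1.3*h^2 + 3.3*h + 2.09)^2 + (-14.28*h^3 - 13.98*h^2 - 0.38*h - 0.26)/(1.3*h^2 + 3.3*h + 2.09)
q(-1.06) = 111.91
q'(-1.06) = -1128.21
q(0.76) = 0.23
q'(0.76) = -3.01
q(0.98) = -0.51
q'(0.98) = -3.73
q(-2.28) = -27.83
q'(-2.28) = 18.16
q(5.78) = -75.66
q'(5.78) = -28.49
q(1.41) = -2.48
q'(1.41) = -5.50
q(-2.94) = -39.83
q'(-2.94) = 19.27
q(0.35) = 1.30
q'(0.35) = -2.40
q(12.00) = -358.71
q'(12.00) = -62.55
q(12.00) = -358.71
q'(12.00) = -62.55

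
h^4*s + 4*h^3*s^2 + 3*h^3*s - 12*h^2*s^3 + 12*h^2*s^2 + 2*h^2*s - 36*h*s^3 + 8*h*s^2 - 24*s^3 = (h + 2)*(h - 2*s)*(h + 6*s)*(h*s + s)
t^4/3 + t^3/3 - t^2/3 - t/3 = t*(t/3 + 1/3)*(t - 1)*(t + 1)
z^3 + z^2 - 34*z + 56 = (z - 4)*(z - 2)*(z + 7)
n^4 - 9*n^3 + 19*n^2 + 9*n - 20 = (n - 5)*(n - 4)*(n - 1)*(n + 1)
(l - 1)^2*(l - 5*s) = l^3 - 5*l^2*s - 2*l^2 + 10*l*s + l - 5*s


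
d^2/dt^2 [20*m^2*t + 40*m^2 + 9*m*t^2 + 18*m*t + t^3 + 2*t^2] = 18*m + 6*t + 4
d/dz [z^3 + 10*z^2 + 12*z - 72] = 3*z^2 + 20*z + 12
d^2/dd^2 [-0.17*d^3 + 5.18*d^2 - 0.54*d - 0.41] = 10.36 - 1.02*d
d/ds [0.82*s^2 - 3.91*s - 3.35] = 1.64*s - 3.91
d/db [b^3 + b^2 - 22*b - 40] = 3*b^2 + 2*b - 22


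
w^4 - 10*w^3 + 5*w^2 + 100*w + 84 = (w - 7)*(w - 6)*(w + 1)*(w + 2)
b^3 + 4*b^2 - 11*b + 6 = (b - 1)^2*(b + 6)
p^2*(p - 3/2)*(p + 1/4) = p^4 - 5*p^3/4 - 3*p^2/8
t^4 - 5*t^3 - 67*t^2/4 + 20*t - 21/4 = (t - 7)*(t - 1/2)^2*(t + 3)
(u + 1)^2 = u^2 + 2*u + 1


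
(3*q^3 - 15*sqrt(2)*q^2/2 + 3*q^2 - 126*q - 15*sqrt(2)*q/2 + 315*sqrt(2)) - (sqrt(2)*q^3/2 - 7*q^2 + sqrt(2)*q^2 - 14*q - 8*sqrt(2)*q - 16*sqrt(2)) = -sqrt(2)*q^3/2 + 3*q^3 - 17*sqrt(2)*q^2/2 + 10*q^2 - 112*q + sqrt(2)*q/2 + 331*sqrt(2)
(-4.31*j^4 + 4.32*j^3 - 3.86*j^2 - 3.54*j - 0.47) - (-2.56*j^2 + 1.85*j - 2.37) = -4.31*j^4 + 4.32*j^3 - 1.3*j^2 - 5.39*j + 1.9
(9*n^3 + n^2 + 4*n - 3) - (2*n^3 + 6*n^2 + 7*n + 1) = 7*n^3 - 5*n^2 - 3*n - 4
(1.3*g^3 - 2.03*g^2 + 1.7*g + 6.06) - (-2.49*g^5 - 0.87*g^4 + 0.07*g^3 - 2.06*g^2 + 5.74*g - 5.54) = 2.49*g^5 + 0.87*g^4 + 1.23*g^3 + 0.0300000000000002*g^2 - 4.04*g + 11.6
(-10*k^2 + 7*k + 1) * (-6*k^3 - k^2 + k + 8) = 60*k^5 - 32*k^4 - 23*k^3 - 74*k^2 + 57*k + 8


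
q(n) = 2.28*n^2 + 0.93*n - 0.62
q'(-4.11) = -17.81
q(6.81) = 111.45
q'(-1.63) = -6.50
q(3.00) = 22.69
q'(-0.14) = 0.29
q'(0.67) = 3.99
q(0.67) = 1.03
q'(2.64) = 12.97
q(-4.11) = 34.07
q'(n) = 4.56*n + 0.93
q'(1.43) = 7.45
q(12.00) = 338.86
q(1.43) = 5.37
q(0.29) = -0.16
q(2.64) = 17.73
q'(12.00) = 55.65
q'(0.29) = 2.25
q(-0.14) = -0.71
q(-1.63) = 3.92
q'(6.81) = 31.98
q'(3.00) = 14.61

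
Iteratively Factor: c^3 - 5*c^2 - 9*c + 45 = (c + 3)*(c^2 - 8*c + 15) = (c - 3)*(c + 3)*(c - 5)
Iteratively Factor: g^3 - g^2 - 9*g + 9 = (g - 1)*(g^2 - 9) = (g - 3)*(g - 1)*(g + 3)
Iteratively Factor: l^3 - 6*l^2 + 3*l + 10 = (l - 5)*(l^2 - l - 2) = (l - 5)*(l + 1)*(l - 2)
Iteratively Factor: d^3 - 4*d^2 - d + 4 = (d - 4)*(d^2 - 1) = (d - 4)*(d + 1)*(d - 1)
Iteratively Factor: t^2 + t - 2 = (t + 2)*(t - 1)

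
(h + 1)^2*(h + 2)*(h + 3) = h^4 + 7*h^3 + 17*h^2 + 17*h + 6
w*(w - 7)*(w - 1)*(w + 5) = w^4 - 3*w^3 - 33*w^2 + 35*w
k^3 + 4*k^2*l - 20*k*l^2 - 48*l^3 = (k - 4*l)*(k + 2*l)*(k + 6*l)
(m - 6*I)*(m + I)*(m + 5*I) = m^3 + 31*m + 30*I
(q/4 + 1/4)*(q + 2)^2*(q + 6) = q^4/4 + 11*q^3/4 + 19*q^2/2 + 13*q + 6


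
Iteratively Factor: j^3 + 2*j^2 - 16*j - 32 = (j + 2)*(j^2 - 16) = (j - 4)*(j + 2)*(j + 4)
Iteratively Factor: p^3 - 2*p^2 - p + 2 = (p - 2)*(p^2 - 1) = (p - 2)*(p + 1)*(p - 1)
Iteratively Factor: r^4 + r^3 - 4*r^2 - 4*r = (r - 2)*(r^3 + 3*r^2 + 2*r) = (r - 2)*(r + 1)*(r^2 + 2*r) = (r - 2)*(r + 1)*(r + 2)*(r)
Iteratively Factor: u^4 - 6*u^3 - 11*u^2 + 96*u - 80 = (u - 4)*(u^3 - 2*u^2 - 19*u + 20) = (u - 4)*(u + 4)*(u^2 - 6*u + 5) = (u - 5)*(u - 4)*(u + 4)*(u - 1)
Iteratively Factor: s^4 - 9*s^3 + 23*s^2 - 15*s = (s - 3)*(s^3 - 6*s^2 + 5*s) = (s - 5)*(s - 3)*(s^2 - s) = s*(s - 5)*(s - 3)*(s - 1)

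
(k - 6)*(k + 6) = k^2 - 36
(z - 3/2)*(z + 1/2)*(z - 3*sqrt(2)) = z^3 - 3*sqrt(2)*z^2 - z^2 - 3*z/4 + 3*sqrt(2)*z + 9*sqrt(2)/4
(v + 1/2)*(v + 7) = v^2 + 15*v/2 + 7/2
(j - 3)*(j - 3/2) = j^2 - 9*j/2 + 9/2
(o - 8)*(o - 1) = o^2 - 9*o + 8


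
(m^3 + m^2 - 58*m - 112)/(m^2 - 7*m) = (m^3 + m^2 - 58*m - 112)/(m*(m - 7))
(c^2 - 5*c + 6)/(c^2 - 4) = (c - 3)/(c + 2)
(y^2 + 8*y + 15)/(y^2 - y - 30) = (y + 3)/(y - 6)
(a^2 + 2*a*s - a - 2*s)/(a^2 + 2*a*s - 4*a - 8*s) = (a - 1)/(a - 4)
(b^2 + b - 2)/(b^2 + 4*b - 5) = (b + 2)/(b + 5)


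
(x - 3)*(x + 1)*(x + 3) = x^3 + x^2 - 9*x - 9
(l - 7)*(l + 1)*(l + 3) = l^3 - 3*l^2 - 25*l - 21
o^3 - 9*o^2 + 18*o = o*(o - 6)*(o - 3)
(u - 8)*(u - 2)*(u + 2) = u^3 - 8*u^2 - 4*u + 32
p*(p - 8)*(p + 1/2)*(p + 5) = p^4 - 5*p^3/2 - 83*p^2/2 - 20*p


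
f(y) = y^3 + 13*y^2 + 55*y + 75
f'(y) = 3*y^2 + 26*y + 55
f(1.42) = 182.18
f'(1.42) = 97.97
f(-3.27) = -0.81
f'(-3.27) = 2.06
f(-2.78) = 1.08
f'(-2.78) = 5.91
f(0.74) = 123.22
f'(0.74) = 75.88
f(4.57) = 693.30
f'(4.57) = 236.47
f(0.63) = 115.06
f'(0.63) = 72.57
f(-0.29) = 60.12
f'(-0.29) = 47.71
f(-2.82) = 0.86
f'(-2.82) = 5.54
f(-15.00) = -1200.00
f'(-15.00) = 340.00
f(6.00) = 1089.00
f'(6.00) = 319.00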